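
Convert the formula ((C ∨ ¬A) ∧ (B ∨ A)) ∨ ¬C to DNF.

((C ∨ ¬A) ∧ (B ∨ A)) ∨ ¬C
≡ (C ∧ B) ∨ (C ∧ A) ∨ (¬A ∧ B) ∨ (¬A ∧ A) ∨ ¬C   [distribute ∧ over ∨]
≡ (C ∧ B) ∨ (C ∧ A) ∨ (¬A ∧ B) ∨ ¬C   [simplify]

(C ∧ B) ∨ (C ∧ A) ∨ (¬A ∧ B) ∨ ¬C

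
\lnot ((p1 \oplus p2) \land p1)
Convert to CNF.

\lnot ((p1 \oplus p2) \land p1)
≡ \lnot ((p1 \lor p2) \land \lnot (p1 \land p2) \land p1)
≡ \lnot (p1 \lor p2) \lor \lnot \lnot (p1 \land p2) \lor \lnot p1
≡ (\lnot p1 \land \lnot p2) \lor \lnot \lnot (p1 \land p2) \lor \lnot p1
≡ (\lnot p1 \land \lnot p2) \lor (p1 \land p2) \lor \lnot p1
≡ (\lnot p1 \lor p1 \lor \lnot p1) \land (\lnot p1 \lor p2 \lor \lnot p1) \land (\lnot p2 \lor p1 \lor \lnot p1) \land (\lnot p2 \lor p2 \lor \lnot p1)
≡ \lnot p1 \lor p2

\lnot p1 \lor p2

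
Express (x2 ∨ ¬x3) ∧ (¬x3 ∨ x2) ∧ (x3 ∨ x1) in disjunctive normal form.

(x2 ∧ x3) ∨ (x2 ∧ x1) ∨ (¬x3 ∧ x1)

(x2 ∨ ¬x3) ∧ (¬x3 ∨ x2) ∧ (x3 ∨ x1)
= (x2 ∧ ¬x3 ∧ x3) ∨ (x2 ∧ ¬x3 ∧ x1) ∨ (x2 ∧ x2 ∧ x3) ∨ (x2 ∧ x2 ∧ x1) ∨ (¬x3 ∧ ¬x3 ∧ x3) ∨ (¬x3 ∧ ¬x3 ∧ x1) ∨ (¬x3 ∧ x2 ∧ x3) ∨ (¬x3 ∧ x2 ∧ x1)   [distribute ∧ over ∨]
= (x2 ∧ x3) ∨ (x2 ∧ x1) ∨ (¬x3 ∧ x1)   [simplify]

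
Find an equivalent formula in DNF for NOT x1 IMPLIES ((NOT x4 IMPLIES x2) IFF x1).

x1 OR (NOT x4 AND NOT x2 AND NOT x1)

NOT x1 IMPLIES ((NOT x4 IMPLIES x2) IFF x1)
= NOT NOT x1 OR ((NOT x4 IMPLIES x2) IFF x1)   (eliminate IMPLIES)
= NOT NOT x1 OR (((NOT x4 IMPLIES x2) IMPLIES x1) AND (x1 IMPLIES (NOT x4 IMPLIES x2)))   (eliminate IFF)
= NOT NOT x1 OR ((NOT (NOT x4 IMPLIES x2) OR x1) AND (x1 IMPLIES (NOT x4 IMPLIES x2)))   (eliminate IMPLIES)
= NOT NOT x1 OR ((NOT (NOT NOT x4 OR x2) OR x1) AND (x1 IMPLIES (NOT x4 IMPLIES x2)))   (eliminate IMPLIES)
= NOT NOT x1 OR ((NOT (NOT NOT x4 OR x2) OR x1) AND (NOT x1 OR (NOT x4 IMPLIES x2)))   (eliminate IMPLIES)
= NOT NOT x1 OR ((NOT (NOT NOT x4 OR x2) OR x1) AND (NOT x1 OR NOT NOT x4 OR x2))   (eliminate IMPLIES)
= x1 OR ((NOT (NOT NOT x4 OR x2) OR x1) AND (NOT x1 OR NOT NOT x4 OR x2))   (double negation)
= x1 OR (((NOT NOT NOT x4 AND NOT x2) OR x1) AND (NOT x1 OR NOT NOT x4 OR x2))   (De Morgan)
= x1 OR (((NOT x4 AND NOT x2) OR x1) AND (NOT x1 OR NOT NOT x4 OR x2))   (double negation)
= x1 OR (((NOT x4 AND NOT x2) OR x1) AND (NOT x1 OR x4 OR x2))   (double negation)
= x1 OR (NOT x4 AND NOT x2 AND NOT x1) OR (NOT x4 AND NOT x2 AND x4) OR (NOT x4 AND NOT x2 AND x2) OR (x1 AND NOT x1) OR (x1 AND x4) OR (x1 AND x2)   (distribute AND over OR)
= x1 OR (NOT x4 AND NOT x2 AND NOT x1)   (simplify)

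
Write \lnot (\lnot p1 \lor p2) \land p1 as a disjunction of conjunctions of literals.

p1 \land \lnot p2

\lnot (\lnot p1 \lor p2) \land p1
⇔ \lnot \lnot p1 \land \lnot p2 \land p1   [De Morgan]
⇔ p1 \land \lnot p2 \land p1   [double negation]
⇔ p1 \land \lnot p2   [simplify]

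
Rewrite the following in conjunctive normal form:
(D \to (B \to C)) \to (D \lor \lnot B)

D \lor \lnot B

(D \to (B \to C)) \to (D \lor \lnot B)
≡ \lnot (D \to (B \to C)) \lor D \lor \lnot B   [eliminate \to]
≡ \lnot (\lnot D \lor (B \to C)) \lor D \lor \lnot B   [eliminate \to]
≡ \lnot (\lnot D \lor \lnot B \lor C) \lor D \lor \lnot B   [eliminate \to]
≡ (\lnot \lnot D \land \lnot \lnot B \land \lnot C) \lor D \lor \lnot B   [De Morgan]
≡ (D \land \lnot \lnot B \land \lnot C) \lor D \lor \lnot B   [double negation]
≡ (D \land B \land \lnot C) \lor D \lor \lnot B   [double negation]
≡ (D \lor D \lor \lnot B) \land (B \lor D \lor \lnot B) \land (\lnot C \lor D \lor \lnot B)   [distribute \lor over \land]
≡ D \lor \lnot B   [simplify]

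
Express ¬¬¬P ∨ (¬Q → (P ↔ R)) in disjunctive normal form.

¬P ∨ Q ∨ (R ∧ P)

¬¬¬P ∨ (¬Q → (P ↔ R))
≡ ¬¬¬P ∨ ¬¬Q ∨ (P ↔ R)   [eliminate →]
≡ ¬¬¬P ∨ ¬¬Q ∨ ((P → R) ∧ (R → P))   [eliminate ↔]
≡ ¬¬¬P ∨ ¬¬Q ∨ ((¬P ∨ R) ∧ (R → P))   [eliminate →]
≡ ¬¬¬P ∨ ¬¬Q ∨ ((¬P ∨ R) ∧ (¬R ∨ P))   [eliminate →]
≡ ¬P ∨ ¬¬Q ∨ ((¬P ∨ R) ∧ (¬R ∨ P))   [double negation]
≡ ¬P ∨ Q ∨ ((¬P ∨ R) ∧ (¬R ∨ P))   [double negation]
≡ ¬P ∨ Q ∨ (¬P ∧ ¬R) ∨ (¬P ∧ P) ∨ (R ∧ ¬R) ∨ (R ∧ P)   [distribute ∧ over ∨]
≡ ¬P ∨ Q ∨ (R ∧ P)   [simplify]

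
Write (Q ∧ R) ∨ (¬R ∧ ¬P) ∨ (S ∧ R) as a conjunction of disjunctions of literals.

(Q ∧ R) ∨ (¬R ∧ ¬P) ∨ (S ∧ R)
= (Q ∨ ¬R ∨ S) ∧ (Q ∨ ¬R ∨ R) ∧ (Q ∨ ¬P ∨ S) ∧ (Q ∨ ¬P ∨ R) ∧ (R ∨ ¬R ∨ S) ∧ (R ∨ ¬R ∨ R) ∧ (R ∨ ¬P ∨ S) ∧ (R ∨ ¬P ∨ R)   (distribute ∨ over ∧)
= (Q ∨ ¬R ∨ S) ∧ (Q ∨ ¬P ∨ S) ∧ (R ∨ ¬P)   (simplify)

(Q ∨ ¬R ∨ S) ∧ (Q ∨ ¬P ∨ S) ∧ (R ∨ ¬P)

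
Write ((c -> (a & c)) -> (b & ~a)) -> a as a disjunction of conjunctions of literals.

(~c & ~b) | a

((c -> (a & c)) -> (b & ~a)) -> a
= ~((c -> (a & c)) -> (b & ~a)) | a
= ~(~(c -> (a & c)) | (b & ~a)) | a
= ~(~(~c | (a & c)) | (b & ~a)) | a
= (~~(~c | (a & c)) & ~(b & ~a)) | a
= ((~c | (a & c)) & ~(b & ~a)) | a
= ((~c | (a & c)) & (~b | ~~a)) | a
= ((~c | (a & c)) & (~b | a)) | a
= (~c & ~b) | (~c & a) | (a & c & ~b) | (a & c & a) | a
= (~c & ~b) | a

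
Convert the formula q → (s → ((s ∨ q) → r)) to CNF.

¬q ∨ ¬s ∨ r

q → (s → ((s ∨ q) → r))
≡ ¬q ∨ (s → ((s ∨ q) → r))   [eliminate →]
≡ ¬q ∨ ¬s ∨ ((s ∨ q) → r)   [eliminate →]
≡ ¬q ∨ ¬s ∨ ¬(s ∨ q) ∨ r   [eliminate →]
≡ ¬q ∨ ¬s ∨ (¬s ∧ ¬q) ∨ r   [De Morgan]
≡ (¬q ∨ ¬s ∨ ¬s ∨ r) ∧ (¬q ∨ ¬s ∨ ¬q ∨ r)   [distribute ∨ over ∧]
≡ ¬q ∨ ¬s ∨ r   [simplify]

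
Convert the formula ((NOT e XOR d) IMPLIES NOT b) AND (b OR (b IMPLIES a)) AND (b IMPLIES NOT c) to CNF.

((NOT e XOR d) IMPLIES NOT b) AND (b OR (b IMPLIES a)) AND (b IMPLIES NOT c)
≡ (NOT (NOT e XOR d) OR NOT b) AND (b OR (b IMPLIES a)) AND (b IMPLIES NOT c)
≡ (NOT ((NOT e OR d) AND NOT (NOT e AND d)) OR NOT b) AND (b OR (b IMPLIES a)) AND (b IMPLIES NOT c)
≡ (NOT ((NOT e OR d) AND NOT (NOT e AND d)) OR NOT b) AND (b OR NOT b OR a) AND (b IMPLIES NOT c)
≡ (NOT ((NOT e OR d) AND NOT (NOT e AND d)) OR NOT b) AND (b OR NOT b OR a) AND (NOT b OR NOT c)
≡ (NOT (NOT e OR d) OR NOT NOT (NOT e AND d) OR NOT b) AND (b OR NOT b OR a) AND (NOT b OR NOT c)
≡ ((NOT NOT e AND NOT d) OR NOT NOT (NOT e AND d) OR NOT b) AND (b OR NOT b OR a) AND (NOT b OR NOT c)
≡ ((e AND NOT d) OR NOT NOT (NOT e AND d) OR NOT b) AND (b OR NOT b OR a) AND (NOT b OR NOT c)
≡ ((e AND NOT d) OR (NOT e AND d) OR NOT b) AND (b OR NOT b OR a) AND (NOT b OR NOT c)
≡ (e OR NOT e OR NOT b) AND (e OR d OR NOT b) AND (NOT d OR NOT e OR NOT b) AND (NOT d OR d OR NOT b) AND (b OR NOT b OR a) AND (NOT b OR NOT c)
≡ (e OR d OR NOT b) AND (NOT d OR NOT e OR NOT b) AND (NOT b OR NOT c)

(e OR d OR NOT b) AND (NOT d OR NOT e OR NOT b) AND (NOT b OR NOT c)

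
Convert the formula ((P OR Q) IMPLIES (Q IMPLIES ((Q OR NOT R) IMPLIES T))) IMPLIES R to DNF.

((P OR Q) IMPLIES (Q IMPLIES ((Q OR NOT R) IMPLIES T))) IMPLIES R
⇔ NOT ((P OR Q) IMPLIES (Q IMPLIES ((Q OR NOT R) IMPLIES T))) OR R   — eliminate IMPLIES
⇔ NOT (NOT (P OR Q) OR (Q IMPLIES ((Q OR NOT R) IMPLIES T))) OR R   — eliminate IMPLIES
⇔ NOT (NOT (P OR Q) OR NOT Q OR ((Q OR NOT R) IMPLIES T)) OR R   — eliminate IMPLIES
⇔ NOT (NOT (P OR Q) OR NOT Q OR NOT (Q OR NOT R) OR T) OR R   — eliminate IMPLIES
⇔ (NOT NOT (P OR Q) AND NOT NOT Q AND NOT NOT (Q OR NOT R) AND NOT T) OR R   — De Morgan
⇔ ((P OR Q) AND NOT NOT Q AND NOT NOT (Q OR NOT R) AND NOT T) OR R   — double negation
⇔ ((P OR Q) AND Q AND NOT NOT (Q OR NOT R) AND NOT T) OR R   — double negation
⇔ ((P OR Q) AND Q AND (Q OR NOT R) AND NOT T) OR R   — double negation
⇔ (P AND Q AND Q AND NOT T) OR (P AND Q AND NOT R AND NOT T) OR (Q AND Q AND Q AND NOT T) OR (Q AND Q AND NOT R AND NOT T) OR R   — distribute AND over OR
⇔ (Q AND NOT T) OR R   — simplify

(Q AND NOT T) OR R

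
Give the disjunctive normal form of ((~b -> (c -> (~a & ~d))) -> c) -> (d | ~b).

~c | d | ~b

((~b -> (c -> (~a & ~d))) -> c) -> (d | ~b)
= ~((~b -> (c -> (~a & ~d))) -> c) | d | ~b   (eliminate ->)
= ~(~(~b -> (c -> (~a & ~d))) | c) | d | ~b   (eliminate ->)
= ~(~(~~b | (c -> (~a & ~d))) | c) | d | ~b   (eliminate ->)
= ~(~(~~b | ~c | (~a & ~d)) | c) | d | ~b   (eliminate ->)
= (~~(~~b | ~c | (~a & ~d)) & ~c) | d | ~b   (De Morgan)
= ((~~b | ~c | (~a & ~d)) & ~c) | d | ~b   (double negation)
= ((b | ~c | (~a & ~d)) & ~c) | d | ~b   (double negation)
= (b & ~c) | (~c & ~c) | (~a & ~d & ~c) | d | ~b   (distribute & over |)
= ~c | d | ~b   (simplify)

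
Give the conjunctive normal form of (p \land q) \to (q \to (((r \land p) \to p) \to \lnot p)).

(p \land q) \to (q \to (((r \land p) \to p) \to \lnot p))
≡ \lnot (p \land q) \lor (q \to (((r \land p) \to p) \to \lnot p))   (eliminate \to)
≡ \lnot (p \land q) \lor \lnot q \lor (((r \land p) \to p) \to \lnot p)   (eliminate \to)
≡ \lnot (p \land q) \lor \lnot q \lor \lnot ((r \land p) \to p) \lor \lnot p   (eliminate \to)
≡ \lnot (p \land q) \lor \lnot q \lor \lnot (\lnot (r \land p) \lor p) \lor \lnot p   (eliminate \to)
≡ \lnot p \lor \lnot q \lor \lnot q \lor \lnot (\lnot (r \land p) \lor p) \lor \lnot p   (De Morgan)
≡ \lnot p \lor \lnot q \lor \lnot q \lor (\lnot \lnot (r \land p) \land \lnot p) \lor \lnot p   (De Morgan)
≡ \lnot p \lor \lnot q \lor \lnot q \lor (r \land p \land \lnot p) \lor \lnot p   (double negation)
≡ (\lnot p \lor \lnot q \lor \lnot q \lor r \lor \lnot p) \land (\lnot p \lor \lnot q \lor \lnot q \lor p \lor \lnot p) \land (\lnot p \lor \lnot q \lor \lnot q \lor \lnot p \lor \lnot p)   (distribute \lor over \land)
≡ \lnot p \lor \lnot q   (simplify)

\lnot p \lor \lnot q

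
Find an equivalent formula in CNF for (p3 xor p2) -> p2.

~p3 | p2

(p3 xor p2) -> p2
⇔ ~(p3 xor p2) | p2   — eliminate ->
⇔ ~((p3 | p2) & ~(p3 & p2)) | p2   — expand xor
⇔ ~(p3 | p2) | ~~(p3 & p2) | p2   — De Morgan
⇔ (~p3 & ~p2) | ~~(p3 & p2) | p2   — De Morgan
⇔ (~p3 & ~p2) | (p3 & p2) | p2   — double negation
⇔ (~p3 | p3 | p2) & (~p3 | p2 | p2) & (~p2 | p3 | p2) & (~p2 | p2 | p2)   — distribute | over &
⇔ ~p3 | p2   — simplify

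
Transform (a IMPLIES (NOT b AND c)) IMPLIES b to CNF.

(a OR b) AND (b OR NOT c)

(a IMPLIES (NOT b AND c)) IMPLIES b
= NOT (a IMPLIES (NOT b AND c)) OR b   (eliminate IMPLIES)
= NOT (NOT a OR (NOT b AND c)) OR b   (eliminate IMPLIES)
= (NOT NOT a AND NOT (NOT b AND c)) OR b   (De Morgan)
= (a AND NOT (NOT b AND c)) OR b   (double negation)
= (a AND (NOT NOT b OR NOT c)) OR b   (De Morgan)
= (a AND (b OR NOT c)) OR b   (double negation)
= (a OR b) AND (b OR NOT c OR b)   (distribute OR over AND)
= (a OR b) AND (b OR NOT c)   (simplify)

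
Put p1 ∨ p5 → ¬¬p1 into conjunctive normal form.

¬p5 ∨ p1

p1 ∨ p5 → ¬¬p1
= ¬(p1 ∨ p5) ∨ ¬¬p1   [eliminate →]
= ¬p1 ∧ ¬p5 ∨ ¬¬p1   [De Morgan]
= ¬p1 ∧ ¬p5 ∨ p1   [double negation]
= (¬p1 ∨ p1) ∧ (¬p5 ∨ p1)   [distribute ∨ over ∧]
= ¬p5 ∨ p1   [simplify]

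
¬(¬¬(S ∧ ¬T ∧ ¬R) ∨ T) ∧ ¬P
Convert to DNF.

(¬S ∧ ¬T ∧ ¬P) ∨ (R ∧ ¬T ∧ ¬P)

¬(¬¬(S ∧ ¬T ∧ ¬R) ∨ T) ∧ ¬P
= ¬¬¬(S ∧ ¬T ∧ ¬R) ∧ ¬T ∧ ¬P   — De Morgan
= ¬(S ∧ ¬T ∧ ¬R) ∧ ¬T ∧ ¬P   — double negation
= (¬S ∨ ¬¬T ∨ ¬¬R) ∧ ¬T ∧ ¬P   — De Morgan
= (¬S ∨ T ∨ ¬¬R) ∧ ¬T ∧ ¬P   — double negation
= (¬S ∨ T ∨ R) ∧ ¬T ∧ ¬P   — double negation
= (¬S ∧ ¬T ∧ ¬P) ∨ (T ∧ ¬T ∧ ¬P) ∨ (R ∧ ¬T ∧ ¬P)   — distribute ∧ over ∨
= (¬S ∧ ¬T ∧ ¬P) ∨ (R ∧ ¬T ∧ ¬P)   — simplify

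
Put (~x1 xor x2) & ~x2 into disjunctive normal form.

(~x1 xor x2) & ~x2
⇔ ((~x1 & ~x2) | (~~x1 & x2)) & ~x2   — expand xor
⇔ ((~x1 & ~x2) | (x1 & x2)) & ~x2   — double negation
⇔ (~x1 & ~x2 & ~x2) | (x1 & x2 & ~x2)   — distribute & over |
⇔ ~x1 & ~x2   — simplify

~x1 & ~x2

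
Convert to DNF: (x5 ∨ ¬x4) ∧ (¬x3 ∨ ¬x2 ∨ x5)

x5 ∨ (¬x4 ∧ ¬x3) ∨ (¬x4 ∧ ¬x2)

(x5 ∨ ¬x4) ∧ (¬x3 ∨ ¬x2 ∨ x5)
≡ (x5 ∧ ¬x3) ∨ (x5 ∧ ¬x2) ∨ (x5 ∧ x5) ∨ (¬x4 ∧ ¬x3) ∨ (¬x4 ∧ ¬x2) ∨ (¬x4 ∧ x5)
≡ x5 ∨ (¬x4 ∧ ¬x3) ∨ (¬x4 ∧ ¬x2)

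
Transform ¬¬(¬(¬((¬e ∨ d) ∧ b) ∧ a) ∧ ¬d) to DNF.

¬¬(¬(¬((¬e ∨ d) ∧ b) ∧ a) ∧ ¬d)
= ¬(¬((¬e ∨ d) ∧ b) ∧ a) ∧ ¬d   (double negation)
= (¬¬((¬e ∨ d) ∧ b) ∨ ¬a) ∧ ¬d   (De Morgan)
= (((¬e ∨ d) ∧ b) ∨ ¬a) ∧ ¬d   (double negation)
= (¬e ∧ b ∧ ¬d) ∨ (d ∧ b ∧ ¬d) ∨ (¬a ∧ ¬d)   (distribute ∧ over ∨)
= (¬e ∧ b ∧ ¬d) ∨ (¬a ∧ ¬d)   (simplify)

(¬e ∧ b ∧ ¬d) ∨ (¬a ∧ ¬d)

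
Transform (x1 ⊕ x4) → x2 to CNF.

(x1 ⊕ x4) → x2
= ¬(x1 ⊕ x4) ∨ x2   [eliminate →]
= ¬((x1 ∨ x4) ∧ ¬(x1 ∧ x4)) ∨ x2   [expand ⊕]
= ¬(x1 ∨ x4) ∨ ¬¬(x1 ∧ x4) ∨ x2   [De Morgan]
= (¬x1 ∧ ¬x4) ∨ ¬¬(x1 ∧ x4) ∨ x2   [De Morgan]
= (¬x1 ∧ ¬x4) ∨ (x1 ∧ x4) ∨ x2   [double negation]
= (¬x1 ∨ x1 ∨ x2) ∧ (¬x1 ∨ x4 ∨ x2) ∧ (¬x4 ∨ x1 ∨ x2) ∧ (¬x4 ∨ x4 ∨ x2)   [distribute ∨ over ∧]
= (¬x1 ∨ x4 ∨ x2) ∧ (¬x4 ∨ x1 ∨ x2)   [simplify]

(¬x1 ∨ x4 ∨ x2) ∧ (¬x4 ∨ x1 ∨ x2)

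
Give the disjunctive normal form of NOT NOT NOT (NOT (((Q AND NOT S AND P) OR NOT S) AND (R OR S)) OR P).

NOT NOT NOT (NOT (((Q AND NOT S AND P) OR NOT S) AND (R OR S)) OR P)
≡ NOT (NOT (((Q AND NOT S AND P) OR NOT S) AND (R OR S)) OR P)   [double negation]
≡ NOT NOT (((Q AND NOT S AND P) OR NOT S) AND (R OR S)) AND NOT P   [De Morgan]
≡ ((Q AND NOT S AND P) OR NOT S) AND (R OR S) AND NOT P   [double negation]
≡ (Q AND NOT S AND P AND R AND NOT P) OR (Q AND NOT S AND P AND S AND NOT P) OR (NOT S AND R AND NOT P) OR (NOT S AND S AND NOT P)   [distribute AND over OR]
≡ NOT S AND R AND NOT P   [simplify]

NOT S AND R AND NOT P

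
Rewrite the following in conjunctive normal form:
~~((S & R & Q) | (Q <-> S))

(S | ~Q) & (Q | ~S)

~~((S & R & Q) | (Q <-> S))
≡ ~~((S & R & Q) | ((Q -> S) & (S -> Q)))   — eliminate <->
≡ ~~((S & R & Q) | ((~Q | S) & (S -> Q)))   — eliminate ->
≡ ~~((S & R & Q) | ((~Q | S) & (~S | Q)))   — eliminate ->
≡ (S & R & Q) | ((~Q | S) & (~S | Q))   — double negation
≡ (S | ~Q | S) & (S | ~S | Q) & (R | ~Q | S) & (R | ~S | Q) & (Q | ~Q | S) & (Q | ~S | Q)   — distribute | over &
≡ (S | ~Q) & (Q | ~S)   — simplify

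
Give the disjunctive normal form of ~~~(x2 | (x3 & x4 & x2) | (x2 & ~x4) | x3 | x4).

~~~(x2 | (x3 & x4 & x2) | (x2 & ~x4) | x3 | x4)
⇔ ~(x2 | (x3 & x4 & x2) | (x2 & ~x4) | x3 | x4)   [double negation]
⇔ ~x2 & ~(x3 & x4 & x2) & ~(x2 & ~x4) & ~x3 & ~x4   [De Morgan]
⇔ ~x2 & (~x3 | ~x4 | ~x2) & ~(x2 & ~x4) & ~x3 & ~x4   [De Morgan]
⇔ ~x2 & (~x3 | ~x4 | ~x2) & (~x2 | ~~x4) & ~x3 & ~x4   [De Morgan]
⇔ ~x2 & (~x3 | ~x4 | ~x2) & (~x2 | x4) & ~x3 & ~x4   [double negation]
⇔ (~x2 & ~x3 & ~x2 & ~x3 & ~x4) | (~x2 & ~x3 & x4 & ~x3 & ~x4) | (~x2 & ~x4 & ~x2 & ~x3 & ~x4) | (~x2 & ~x4 & x4 & ~x3 & ~x4) | (~x2 & ~x2 & ~x2 & ~x3 & ~x4) | (~x2 & ~x2 & x4 & ~x3 & ~x4)   [distribute & over |]
⇔ ~x2 & ~x3 & ~x4   [simplify]

~x2 & ~x3 & ~x4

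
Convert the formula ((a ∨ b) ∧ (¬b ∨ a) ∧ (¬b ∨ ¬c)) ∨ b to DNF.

(a ∧ ¬b) ∨ (a ∧ ¬c) ∨ b

((a ∨ b) ∧ (¬b ∨ a) ∧ (¬b ∨ ¬c)) ∨ b
= (a ∧ ¬b ∧ ¬b) ∨ (a ∧ ¬b ∧ ¬c) ∨ (a ∧ a ∧ ¬b) ∨ (a ∧ a ∧ ¬c) ∨ (b ∧ ¬b ∧ ¬b) ∨ (b ∧ ¬b ∧ ¬c) ∨ (b ∧ a ∧ ¬b) ∨ (b ∧ a ∧ ¬c) ∨ b   [distribute ∧ over ∨]
= (a ∧ ¬b) ∨ (a ∧ ¬c) ∨ b   [simplify]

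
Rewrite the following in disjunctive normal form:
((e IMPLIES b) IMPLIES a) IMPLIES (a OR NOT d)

(NOT e AND NOT a) OR (b AND NOT a) OR a OR NOT d

((e IMPLIES b) IMPLIES a) IMPLIES (a OR NOT d)
≡ NOT ((e IMPLIES b) IMPLIES a) OR a OR NOT d   (eliminate IMPLIES)
≡ NOT (NOT (e IMPLIES b) OR a) OR a OR NOT d   (eliminate IMPLIES)
≡ NOT (NOT (NOT e OR b) OR a) OR a OR NOT d   (eliminate IMPLIES)
≡ (NOT NOT (NOT e OR b) AND NOT a) OR a OR NOT d   (De Morgan)
≡ ((NOT e OR b) AND NOT a) OR a OR NOT d   (double negation)
≡ (NOT e AND NOT a) OR (b AND NOT a) OR a OR NOT d   (distribute AND over OR)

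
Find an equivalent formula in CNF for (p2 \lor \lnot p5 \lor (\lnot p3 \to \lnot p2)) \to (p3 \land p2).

(p2 \lor \lnot p5 \lor (\lnot p3 \to \lnot p2)) \to (p3 \land p2)
≡ \lnot (p2 \lor \lnot p5 \lor (\lnot p3 \to \lnot p2)) \lor (p3 \land p2)
≡ \lnot (p2 \lor \lnot p5 \lor \lnot \lnot p3 \lor \lnot p2) \lor (p3 \land p2)
≡ (\lnot p2 \land \lnot \lnot p5 \land \lnot \lnot \lnot p3 \land \lnot \lnot p2) \lor (p3 \land p2)
≡ (\lnot p2 \land p5 \land \lnot \lnot \lnot p3 \land \lnot \lnot p2) \lor (p3 \land p2)
≡ (\lnot p2 \land p5 \land \lnot p3 \land \lnot \lnot p2) \lor (p3 \land p2)
≡ (\lnot p2 \land p5 \land \lnot p3 \land p2) \lor (p3 \land p2)
≡ (\lnot p2 \lor p3) \land (\lnot p2 \lor p2) \land (p5 \lor p3) \land (p5 \lor p2) \land (\lnot p3 \lor p3) \land (\lnot p3 \lor p2) \land (p2 \lor p3) \land (p2 \lor p2)
≡ (\lnot p2 \lor p3) \land (p5 \lor p3) \land p2

(\lnot p2 \lor p3) \land (p5 \lor p3) \land p2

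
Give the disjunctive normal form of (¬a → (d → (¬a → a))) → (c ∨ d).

c ∨ d

(¬a → (d → (¬a → a))) → (c ∨ d)
⇔ ¬(¬a → (d → (¬a → a))) ∨ c ∨ d
⇔ ¬(¬¬a ∨ (d → (¬a → a))) ∨ c ∨ d
⇔ ¬(¬¬a ∨ ¬d ∨ (¬a → a)) ∨ c ∨ d
⇔ ¬(¬¬a ∨ ¬d ∨ ¬¬a ∨ a) ∨ c ∨ d
⇔ (¬¬¬a ∧ ¬¬d ∧ ¬¬¬a ∧ ¬a) ∨ c ∨ d
⇔ (¬a ∧ ¬¬d ∧ ¬¬¬a ∧ ¬a) ∨ c ∨ d
⇔ (¬a ∧ d ∧ ¬¬¬a ∧ ¬a) ∨ c ∨ d
⇔ (¬a ∧ d ∧ ¬a ∧ ¬a) ∨ c ∨ d
⇔ c ∨ d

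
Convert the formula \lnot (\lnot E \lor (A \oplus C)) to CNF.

E \land (\lnot A \lor C) \land (\lnot C \lor A)

\lnot (\lnot E \lor (A \oplus C))
= \lnot (\lnot E \lor ((A \lor C) \land \lnot (A \land C)))
= \lnot \lnot E \land \lnot ((A \lor C) \land \lnot (A \land C))
= E \land \lnot ((A \lor C) \land \lnot (A \land C))
= E \land (\lnot (A \lor C) \lor \lnot \lnot (A \land C))
= E \land ((\lnot A \land \lnot C) \lor \lnot \lnot (A \land C))
= E \land ((\lnot A \land \lnot C) \lor (A \land C))
= E \land (\lnot A \lor A) \land (\lnot A \lor C) \land (\lnot C \lor A) \land (\lnot C \lor C)
= E \land (\lnot A \lor C) \land (\lnot C \lor A)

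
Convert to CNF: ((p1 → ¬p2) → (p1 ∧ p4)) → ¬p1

(¬p1 ∨ ¬p2) ∧ (¬p1 ∨ ¬p4)

((p1 → ¬p2) → (p1 ∧ p4)) → ¬p1
⇔ ¬((p1 → ¬p2) → (p1 ∧ p4)) ∨ ¬p1
⇔ ¬(¬(p1 → ¬p2) ∨ (p1 ∧ p4)) ∨ ¬p1
⇔ ¬(¬(¬p1 ∨ ¬p2) ∨ (p1 ∧ p4)) ∨ ¬p1
⇔ (¬¬(¬p1 ∨ ¬p2) ∧ ¬(p1 ∧ p4)) ∨ ¬p1
⇔ ((¬p1 ∨ ¬p2) ∧ ¬(p1 ∧ p4)) ∨ ¬p1
⇔ ((¬p1 ∨ ¬p2) ∧ (¬p1 ∨ ¬p4)) ∨ ¬p1
⇔ (¬p1 ∨ ¬p2 ∨ ¬p1) ∧ (¬p1 ∨ ¬p4 ∨ ¬p1)
⇔ (¬p1 ∨ ¬p2) ∧ (¬p1 ∨ ¬p4)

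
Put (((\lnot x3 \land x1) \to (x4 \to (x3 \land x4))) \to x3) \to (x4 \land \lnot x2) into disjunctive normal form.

(\lnot x1 \land \lnot x3) \lor (\lnot x4 \land \lnot x3) \lor (x4 \land \lnot x2)

(((\lnot x3 \land x1) \to (x4 \to (x3 \land x4))) \to x3) \to (x4 \land \lnot x2)
= \lnot (((\lnot x3 \land x1) \to (x4 \to (x3 \land x4))) \to x3) \lor (x4 \land \lnot x2)   [eliminate \to]
= \lnot (\lnot ((\lnot x3 \land x1) \to (x4 \to (x3 \land x4))) \lor x3) \lor (x4 \land \lnot x2)   [eliminate \to]
= \lnot (\lnot (\lnot (\lnot x3 \land x1) \lor (x4 \to (x3 \land x4))) \lor x3) \lor (x4 \land \lnot x2)   [eliminate \to]
= \lnot (\lnot (\lnot (\lnot x3 \land x1) \lor \lnot x4 \lor (x3 \land x4)) \lor x3) \lor (x4 \land \lnot x2)   [eliminate \to]
= (\lnot \lnot (\lnot (\lnot x3 \land x1) \lor \lnot x4 \lor (x3 \land x4)) \land \lnot x3) \lor (x4 \land \lnot x2)   [De Morgan]
= ((\lnot (\lnot x3 \land x1) \lor \lnot x4 \lor (x3 \land x4)) \land \lnot x3) \lor (x4 \land \lnot x2)   [double negation]
= ((\lnot \lnot x3 \lor \lnot x1 \lor \lnot x4 \lor (x3 \land x4)) \land \lnot x3) \lor (x4 \land \lnot x2)   [De Morgan]
= ((x3 \lor \lnot x1 \lor \lnot x4 \lor (x3 \land x4)) \land \lnot x3) \lor (x4 \land \lnot x2)   [double negation]
= (x3 \land \lnot x3) \lor (\lnot x1 \land \lnot x3) \lor (\lnot x4 \land \lnot x3) \lor (x3 \land x4 \land \lnot x3) \lor (x4 \land \lnot x2)   [distribute \land over \lor]
= (\lnot x1 \land \lnot x3) \lor (\lnot x4 \land \lnot x3) \lor (x4 \land \lnot x2)   [simplify]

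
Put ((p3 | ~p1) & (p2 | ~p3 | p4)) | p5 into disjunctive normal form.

(p3 & p2) | (p3 & p4) | (~p1 & p2) | (~p1 & ~p3) | (~p1 & p4) | p5

((p3 | ~p1) & (p2 | ~p3 | p4)) | p5
= (p3 & p2) | (p3 & ~p3) | (p3 & p4) | (~p1 & p2) | (~p1 & ~p3) | (~p1 & p4) | p5   (distribute & over |)
= (p3 & p2) | (p3 & p4) | (~p1 & p2) | (~p1 & ~p3) | (~p1 & p4) | p5   (simplify)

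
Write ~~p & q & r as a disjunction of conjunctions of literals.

~~p & q & r
≡ p & q & r   [double negation]

p & q & r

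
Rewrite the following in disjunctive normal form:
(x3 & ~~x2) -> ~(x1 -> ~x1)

~x3 | ~x2 | x1

(x3 & ~~x2) -> ~(x1 -> ~x1)
⇔ ~(x3 & ~~x2) | ~(x1 -> ~x1)   — eliminate ->
⇔ ~(x3 & ~~x2) | ~(~x1 | ~x1)   — eliminate ->
⇔ ~x3 | ~~~x2 | ~(~x1 | ~x1)   — De Morgan
⇔ ~x3 | ~x2 | ~(~x1 | ~x1)   — double negation
⇔ ~x3 | ~x2 | (~~x1 & ~~x1)   — De Morgan
⇔ ~x3 | ~x2 | (x1 & ~~x1)   — double negation
⇔ ~x3 | ~x2 | (x1 & x1)   — double negation
⇔ ~x3 | ~x2 | x1   — simplify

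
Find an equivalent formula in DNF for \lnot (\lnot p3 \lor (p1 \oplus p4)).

\lnot (\lnot p3 \lor (p1 \oplus p4))
⇔ \lnot (\lnot p3 \lor (p1 \land \lnot p4) \lor (\lnot p1 \land p4))   [expand \oplus]
⇔ \lnot \lnot p3 \land \lnot (p1 \land \lnot p4) \land \lnot (\lnot p1 \land p4)   [De Morgan]
⇔ p3 \land \lnot (p1 \land \lnot p4) \land \lnot (\lnot p1 \land p4)   [double negation]
⇔ p3 \land (\lnot p1 \lor \lnot \lnot p4) \land \lnot (\lnot p1 \land p4)   [De Morgan]
⇔ p3 \land (\lnot p1 \lor p4) \land \lnot (\lnot p1 \land p4)   [double negation]
⇔ p3 \land (\lnot p1 \lor p4) \land (\lnot \lnot p1 \lor \lnot p4)   [De Morgan]
⇔ p3 \land (\lnot p1 \lor p4) \land (p1 \lor \lnot p4)   [double negation]
⇔ (p3 \land \lnot p1 \land p1) \lor (p3 \land \lnot p1 \land \lnot p4) \lor (p3 \land p4 \land p1) \lor (p3 \land p4 \land \lnot p4)   [distribute \land over \lor]
⇔ (p3 \land \lnot p1 \land \lnot p4) \lor (p3 \land p4 \land p1)   [simplify]

(p3 \land \lnot p1 \land \lnot p4) \lor (p3 \land p4 \land p1)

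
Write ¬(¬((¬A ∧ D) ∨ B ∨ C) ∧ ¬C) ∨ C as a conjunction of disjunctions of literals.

¬(¬((¬A ∧ D) ∨ B ∨ C) ∧ ¬C) ∨ C
= ¬¬((¬A ∧ D) ∨ B ∨ C) ∨ ¬¬C ∨ C   (De Morgan)
= (¬A ∧ D) ∨ B ∨ C ∨ ¬¬C ∨ C   (double negation)
= (¬A ∧ D) ∨ B ∨ C ∨ C ∨ C   (double negation)
= (¬A ∨ B ∨ C ∨ C ∨ C) ∧ (D ∨ B ∨ C ∨ C ∨ C)   (distribute ∨ over ∧)
= (¬A ∨ B ∨ C) ∧ (D ∨ B ∨ C)   (simplify)

(¬A ∨ B ∨ C) ∧ (D ∨ B ∨ C)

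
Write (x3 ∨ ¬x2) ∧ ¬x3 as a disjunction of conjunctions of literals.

(x3 ∨ ¬x2) ∧ ¬x3
= (x3 ∧ ¬x3) ∨ (¬x2 ∧ ¬x3)   — distribute ∧ over ∨
= ¬x2 ∧ ¬x3   — simplify

¬x2 ∧ ¬x3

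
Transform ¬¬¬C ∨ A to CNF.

¬C ∨ A

¬¬¬C ∨ A
= ¬C ∨ A   (double negation)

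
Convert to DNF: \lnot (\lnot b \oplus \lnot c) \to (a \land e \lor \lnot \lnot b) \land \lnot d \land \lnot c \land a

\lnot (\lnot b \oplus \lnot c) \to (a \land e \lor \lnot \lnot b) \land \lnot d \land \lnot c \land a
⇔ \lnot \lnot (\lnot b \oplus \lnot c) \lor (a \land e \lor \lnot \lnot b) \land \lnot d \land \lnot c \land a   [eliminate \to]
⇔ \lnot \lnot (\lnot b \land \lnot \lnot c \lor \lnot \lnot b \land \lnot c) \lor (a \land e \lor \lnot \lnot b) \land \lnot d \land \lnot c \land a   [expand \oplus]
⇔ \lnot b \land \lnot \lnot c \lor \lnot \lnot b \land \lnot c \lor (a \land e \lor \lnot \lnot b) \land \lnot d \land \lnot c \land a   [double negation]
⇔ \lnot b \land c \lor \lnot \lnot b \land \lnot c \lor (a \land e \lor \lnot \lnot b) \land \lnot d \land \lnot c \land a   [double negation]
⇔ \lnot b \land c \lor b \land \lnot c \lor (a \land e \lor \lnot \lnot b) \land \lnot d \land \lnot c \land a   [double negation]
⇔ \lnot b \land c \lor b \land \lnot c \lor (a \land e \lor b) \land \lnot d \land \lnot c \land a   [double negation]
⇔ \lnot b \land c \lor b \land \lnot c \lor a \land e \land \lnot d \land \lnot c \land a \lor b \land \lnot d \land \lnot c \land a   [distribute \land over \lor]
⇔ \lnot b \land c \lor b \land \lnot c \lor a \land e \land \lnot d \land \lnot c   [simplify]

\lnot b \land c \lor b \land \lnot c \lor a \land e \land \lnot d \land \lnot c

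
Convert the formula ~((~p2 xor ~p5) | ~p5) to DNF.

~((~p2 xor ~p5) | ~p5)
≡ ~((~p2 & ~~p5) | (~~p2 & ~p5) | ~p5)   [expand xor]
≡ ~(~p2 & ~~p5) & ~(~~p2 & ~p5) & ~~p5   [De Morgan]
≡ (~~p2 | ~~~p5) & ~(~~p2 & ~p5) & ~~p5   [De Morgan]
≡ (p2 | ~~~p5) & ~(~~p2 & ~p5) & ~~p5   [double negation]
≡ (p2 | ~p5) & ~(~~p2 & ~p5) & ~~p5   [double negation]
≡ (p2 | ~p5) & (~~~p2 | ~~p5) & ~~p5   [De Morgan]
≡ (p2 | ~p5) & (~p2 | ~~p5) & ~~p5   [double negation]
≡ (p2 | ~p5) & (~p2 | p5) & ~~p5   [double negation]
≡ (p2 | ~p5) & (~p2 | p5) & p5   [double negation]
≡ (p2 & ~p2 & p5) | (p2 & p5 & p5) | (~p5 & ~p2 & p5) | (~p5 & p5 & p5)   [distribute & over |]
≡ p2 & p5   [simplify]

p2 & p5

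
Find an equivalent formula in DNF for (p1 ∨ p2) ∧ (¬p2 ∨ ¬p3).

(p1 ∨ p2) ∧ (¬p2 ∨ ¬p3)
⇔ (p1 ∧ ¬p2) ∨ (p1 ∧ ¬p3) ∨ (p2 ∧ ¬p2) ∨ (p2 ∧ ¬p3)   [distribute ∧ over ∨]
⇔ (p1 ∧ ¬p2) ∨ (p1 ∧ ¬p3) ∨ (p2 ∧ ¬p3)   [simplify]

(p1 ∧ ¬p2) ∨ (p1 ∧ ¬p3) ∨ (p2 ∧ ¬p3)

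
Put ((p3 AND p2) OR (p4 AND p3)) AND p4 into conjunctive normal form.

p3 AND p4

((p3 AND p2) OR (p4 AND p3)) AND p4
⇔ (p3 OR p4) AND (p3 OR p3) AND (p2 OR p4) AND (p2 OR p3) AND p4   [distribute OR over AND]
⇔ p3 AND p4   [simplify]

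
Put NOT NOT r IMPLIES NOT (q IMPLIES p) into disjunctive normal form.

NOT NOT r IMPLIES NOT (q IMPLIES p)
⇔ NOT NOT NOT r OR NOT (q IMPLIES p)   [eliminate IMPLIES]
⇔ NOT NOT NOT r OR NOT (NOT q OR p)   [eliminate IMPLIES]
⇔ NOT r OR NOT (NOT q OR p)   [double negation]
⇔ NOT r OR (NOT NOT q AND NOT p)   [De Morgan]
⇔ NOT r OR (q AND NOT p)   [double negation]

NOT r OR (q AND NOT p)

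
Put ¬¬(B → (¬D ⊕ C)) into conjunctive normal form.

(¬B ∨ ¬D ∨ C) ∧ (¬B ∨ D ∨ ¬C)

¬¬(B → (¬D ⊕ C))
⇔ ¬¬(¬B ∨ (¬D ⊕ C))   [eliminate →]
⇔ ¬¬(¬B ∨ ((¬D ∨ C) ∧ ¬(¬D ∧ C)))   [expand ⊕]
⇔ ¬B ∨ ((¬D ∨ C) ∧ ¬(¬D ∧ C))   [double negation]
⇔ ¬B ∨ ((¬D ∨ C) ∧ (¬¬D ∨ ¬C))   [De Morgan]
⇔ ¬B ∨ ((¬D ∨ C) ∧ (D ∨ ¬C))   [double negation]
⇔ (¬B ∨ ¬D ∨ C) ∧ (¬B ∨ D ∨ ¬C)   [distribute ∨ over ∧]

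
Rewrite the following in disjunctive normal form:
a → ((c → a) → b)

a → ((c → a) → b)
≡ ¬a ∨ ((c → a) → b)
≡ ¬a ∨ ¬(c → a) ∨ b
≡ ¬a ∨ ¬(¬c ∨ a) ∨ b
≡ ¬a ∨ ¬¬c ∧ ¬a ∨ b
≡ ¬a ∨ c ∧ ¬a ∨ b
≡ ¬a ∨ b

¬a ∨ b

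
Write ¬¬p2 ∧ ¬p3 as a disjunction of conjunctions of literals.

p2 ∧ ¬p3

¬¬p2 ∧ ¬p3
⇔ p2 ∧ ¬p3   (double negation)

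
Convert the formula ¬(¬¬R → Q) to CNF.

¬(¬¬R → Q)
⇔ ¬(¬¬¬R ∨ Q)   [eliminate →]
⇔ ¬¬¬¬R ∧ ¬Q   [De Morgan]
⇔ ¬¬R ∧ ¬Q   [double negation]
⇔ R ∧ ¬Q   [double negation]

R ∧ ¬Q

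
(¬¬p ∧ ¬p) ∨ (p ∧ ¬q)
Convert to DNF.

p ∧ ¬q

(¬¬p ∧ ¬p) ∨ (p ∧ ¬q)
⇔ (p ∧ ¬p) ∨ (p ∧ ¬q)   (double negation)
⇔ p ∧ ¬q   (simplify)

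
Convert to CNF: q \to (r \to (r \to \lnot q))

\lnot q \lor \lnot r

q \to (r \to (r \to \lnot q))
≡ \lnot q \lor (r \to (r \to \lnot q))   — eliminate \to
≡ \lnot q \lor \lnot r \lor (r \to \lnot q)   — eliminate \to
≡ \lnot q \lor \lnot r \lor \lnot r \lor \lnot q   — eliminate \to
≡ \lnot q \lor \lnot r   — simplify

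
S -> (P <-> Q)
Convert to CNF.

S -> (P <-> Q)
= ~S | (P <-> Q)   [eliminate ->]
= ~S | ((P -> Q) & (Q -> P))   [eliminate <->]
= ~S | ((~P | Q) & (Q -> P))   [eliminate ->]
= ~S | ((~P | Q) & (~Q | P))   [eliminate ->]
= (~S | ~P | Q) & (~S | ~Q | P)   [distribute | over &]

(~S | ~P | Q) & (~S | ~Q | P)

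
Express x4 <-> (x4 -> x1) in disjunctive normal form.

x1 & x4

x4 <-> (x4 -> x1)
≡ (x4 -> (x4 -> x1)) & ((x4 -> x1) -> x4)   [eliminate <->]
≡ (~x4 | (x4 -> x1)) & ((x4 -> x1) -> x4)   [eliminate ->]
≡ (~x4 | ~x4 | x1) & ((x4 -> x1) -> x4)   [eliminate ->]
≡ (~x4 | ~x4 | x1) & (~(x4 -> x1) | x4)   [eliminate ->]
≡ (~x4 | ~x4 | x1) & (~(~x4 | x1) | x4)   [eliminate ->]
≡ (~x4 | ~x4 | x1) & ((~~x4 & ~x1) | x4)   [De Morgan]
≡ (~x4 | ~x4 | x1) & ((x4 & ~x1) | x4)   [double negation]
≡ (~x4 & x4 & ~x1) | (~x4 & x4) | (~x4 & x4 & ~x1) | (~x4 & x4) | (x1 & x4 & ~x1) | (x1 & x4)   [distribute & over |]
≡ x1 & x4   [simplify]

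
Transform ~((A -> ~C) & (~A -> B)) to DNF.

(A & C) | (~A & ~B)

~((A -> ~C) & (~A -> B))
≡ ~((~A | ~C) & (~A -> B))   [eliminate ->]
≡ ~((~A | ~C) & (~~A | B))   [eliminate ->]
≡ ~(~A | ~C) | ~(~~A | B)   [De Morgan]
≡ (~~A & ~~C) | ~(~~A | B)   [De Morgan]
≡ (A & ~~C) | ~(~~A | B)   [double negation]
≡ (A & C) | ~(~~A | B)   [double negation]
≡ (A & C) | (~~~A & ~B)   [De Morgan]
≡ (A & C) | (~A & ~B)   [double negation]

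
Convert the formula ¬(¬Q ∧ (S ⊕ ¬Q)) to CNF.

¬(¬Q ∧ (S ⊕ ¬Q))
≡ ¬(¬Q ∧ (S ∨ ¬Q) ∧ ¬(S ∧ ¬Q))   [expand ⊕]
≡ ¬¬Q ∨ ¬(S ∨ ¬Q) ∨ ¬¬(S ∧ ¬Q)   [De Morgan]
≡ Q ∨ ¬(S ∨ ¬Q) ∨ ¬¬(S ∧ ¬Q)   [double negation]
≡ Q ∨ (¬S ∧ ¬¬Q) ∨ ¬¬(S ∧ ¬Q)   [De Morgan]
≡ Q ∨ (¬S ∧ Q) ∨ ¬¬(S ∧ ¬Q)   [double negation]
≡ Q ∨ (¬S ∧ Q) ∨ (S ∧ ¬Q)   [double negation]
≡ (Q ∨ ¬S ∨ S) ∧ (Q ∨ ¬S ∨ ¬Q) ∧ (Q ∨ Q ∨ S) ∧ (Q ∨ Q ∨ ¬Q)   [distribute ∨ over ∧]
≡ Q ∨ S   [simplify]

Q ∨ S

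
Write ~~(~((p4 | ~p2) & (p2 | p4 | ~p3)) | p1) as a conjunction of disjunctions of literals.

~~(~((p4 | ~p2) & (p2 | p4 | ~p3)) | p1)
⇔ ~((p4 | ~p2) & (p2 | p4 | ~p3)) | p1
⇔ ~(p4 | ~p2) | ~(p2 | p4 | ~p3) | p1
⇔ (~p4 & ~~p2) | ~(p2 | p4 | ~p3) | p1
⇔ (~p4 & p2) | ~(p2 | p4 | ~p3) | p1
⇔ (~p4 & p2) | (~p2 & ~p4 & ~~p3) | p1
⇔ (~p4 & p2) | (~p2 & ~p4 & p3) | p1
⇔ (~p4 | ~p2 | p1) & (~p4 | ~p4 | p1) & (~p4 | p3 | p1) & (p2 | ~p2 | p1) & (p2 | ~p4 | p1) & (p2 | p3 | p1)
⇔ (~p4 | p1) & (p2 | p3 | p1)

(~p4 | p1) & (p2 | p3 | p1)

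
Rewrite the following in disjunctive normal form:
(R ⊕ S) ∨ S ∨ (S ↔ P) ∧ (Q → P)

R ∧ ¬S ∨ S ∨ ¬S ∧ ¬P ∧ ¬Q

(R ⊕ S) ∨ S ∨ (S ↔ P) ∧ (Q → P)
= R ∧ ¬S ∨ ¬R ∧ S ∨ S ∨ (S ↔ P) ∧ (Q → P)
= R ∧ ¬S ∨ ¬R ∧ S ∨ S ∨ (S → P) ∧ (P → S) ∧ (Q → P)
= R ∧ ¬S ∨ ¬R ∧ S ∨ S ∨ (¬S ∨ P) ∧ (P → S) ∧ (Q → P)
= R ∧ ¬S ∨ ¬R ∧ S ∨ S ∨ (¬S ∨ P) ∧ (¬P ∨ S) ∧ (Q → P)
= R ∧ ¬S ∨ ¬R ∧ S ∨ S ∨ (¬S ∨ P) ∧ (¬P ∨ S) ∧ (¬Q ∨ P)
= R ∧ ¬S ∨ ¬R ∧ S ∨ S ∨ ¬S ∧ ¬P ∧ ¬Q ∨ ¬S ∧ ¬P ∧ P ∨ ¬S ∧ S ∧ ¬Q ∨ ¬S ∧ S ∧ P ∨ P ∧ ¬P ∧ ¬Q ∨ P ∧ ¬P ∧ P ∨ P ∧ S ∧ ¬Q ∨ P ∧ S ∧ P
= R ∧ ¬S ∨ S ∨ ¬S ∧ ¬P ∧ ¬Q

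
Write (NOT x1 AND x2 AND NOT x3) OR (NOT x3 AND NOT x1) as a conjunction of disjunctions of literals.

(NOT x1 AND x2 AND NOT x3) OR (NOT x3 AND NOT x1)
≡ (NOT x1 OR NOT x3) AND (NOT x1 OR NOT x1) AND (x2 OR NOT x3) AND (x2 OR NOT x1) AND (NOT x3 OR NOT x3) AND (NOT x3 OR NOT x1)   (distribute OR over AND)
≡ NOT x1 AND NOT x3   (simplify)

NOT x1 AND NOT x3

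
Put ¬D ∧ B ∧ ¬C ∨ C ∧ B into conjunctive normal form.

¬D ∧ B ∧ ¬C ∨ C ∧ B
≡ (¬D ∨ C) ∧ (¬D ∨ B) ∧ (B ∨ C) ∧ (B ∨ B) ∧ (¬C ∨ C) ∧ (¬C ∨ B)   [distribute ∨ over ∧]
≡ (¬D ∨ C) ∧ B   [simplify]

(¬D ∨ C) ∧ B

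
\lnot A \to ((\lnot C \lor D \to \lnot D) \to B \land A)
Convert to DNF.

\lnot A \to ((\lnot C \lor D \to \lnot D) \to B \land A)
≡ \lnot \lnot A \lor ((\lnot C \lor D \to \lnot D) \to B \land A)   (eliminate \to)
≡ \lnot \lnot A \lor \lnot (\lnot C \lor D \to \lnot D) \lor B \land A   (eliminate \to)
≡ \lnot \lnot A \lor \lnot (\lnot (\lnot C \lor D) \lor \lnot D) \lor B \land A   (eliminate \to)
≡ A \lor \lnot (\lnot (\lnot C \lor D) \lor \lnot D) \lor B \land A   (double negation)
≡ A \lor \lnot \lnot (\lnot C \lor D) \land \lnot \lnot D \lor B \land A   (De Morgan)
≡ A \lor (\lnot C \lor D) \land \lnot \lnot D \lor B \land A   (double negation)
≡ A \lor (\lnot C \lor D) \land D \lor B \land A   (double negation)
≡ A \lor \lnot C \land D \lor D \land D \lor B \land A   (distribute \land over \lor)
≡ A \lor D   (simplify)

A \lor D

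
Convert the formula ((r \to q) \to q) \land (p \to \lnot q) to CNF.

((r \to q) \to q) \land (p \to \lnot q)
≡ (\lnot (r \to q) \lor q) \land (p \to \lnot q)   [eliminate \to]
≡ (\lnot (\lnot r \lor q) \lor q) \land (p \to \lnot q)   [eliminate \to]
≡ (\lnot (\lnot r \lor q) \lor q) \land (\lnot p \lor \lnot q)   [eliminate \to]
≡ ((\lnot \lnot r \land \lnot q) \lor q) \land (\lnot p \lor \lnot q)   [De Morgan]
≡ ((r \land \lnot q) \lor q) \land (\lnot p \lor \lnot q)   [double negation]
≡ (r \lor q) \land (\lnot q \lor q) \land (\lnot p \lor \lnot q)   [distribute \lor over \land]
≡ (r \lor q) \land (\lnot p \lor \lnot q)   [simplify]

(r \lor q) \land (\lnot p \lor \lnot q)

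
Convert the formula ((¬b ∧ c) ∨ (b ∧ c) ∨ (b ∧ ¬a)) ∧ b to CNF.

((¬b ∧ c) ∨ (b ∧ c) ∨ (b ∧ ¬a)) ∧ b
= (¬b ∨ b ∨ b) ∧ (¬b ∨ b ∨ ¬a) ∧ (¬b ∨ c ∨ b) ∧ (¬b ∨ c ∨ ¬a) ∧ (c ∨ b ∨ b) ∧ (c ∨ b ∨ ¬a) ∧ (c ∨ c ∨ b) ∧ (c ∨ c ∨ ¬a) ∧ b   (distribute ∨ over ∧)
= (c ∨ ¬a) ∧ b   (simplify)

(c ∨ ¬a) ∧ b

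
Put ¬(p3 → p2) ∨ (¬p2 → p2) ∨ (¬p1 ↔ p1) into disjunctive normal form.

(p3 ∧ ¬p2) ∨ p2

¬(p3 → p2) ∨ (¬p2 → p2) ∨ (¬p1 ↔ p1)
≡ ¬(¬p3 ∨ p2) ∨ (¬p2 → p2) ∨ (¬p1 ↔ p1)   [eliminate →]
≡ ¬(¬p3 ∨ p2) ∨ ¬¬p2 ∨ p2 ∨ (¬p1 ↔ p1)   [eliminate →]
≡ ¬(¬p3 ∨ p2) ∨ ¬¬p2 ∨ p2 ∨ ((¬p1 → p1) ∧ (p1 → ¬p1))   [eliminate ↔]
≡ ¬(¬p3 ∨ p2) ∨ ¬¬p2 ∨ p2 ∨ ((¬¬p1 ∨ p1) ∧ (p1 → ¬p1))   [eliminate →]
≡ ¬(¬p3 ∨ p2) ∨ ¬¬p2 ∨ p2 ∨ ((¬¬p1 ∨ p1) ∧ (¬p1 ∨ ¬p1))   [eliminate →]
≡ (¬¬p3 ∧ ¬p2) ∨ ¬¬p2 ∨ p2 ∨ ((¬¬p1 ∨ p1) ∧ (¬p1 ∨ ¬p1))   [De Morgan]
≡ (p3 ∧ ¬p2) ∨ ¬¬p2 ∨ p2 ∨ ((¬¬p1 ∨ p1) ∧ (¬p1 ∨ ¬p1))   [double negation]
≡ (p3 ∧ ¬p2) ∨ p2 ∨ p2 ∨ ((¬¬p1 ∨ p1) ∧ (¬p1 ∨ ¬p1))   [double negation]
≡ (p3 ∧ ¬p2) ∨ p2 ∨ p2 ∨ ((p1 ∨ p1) ∧ (¬p1 ∨ ¬p1))   [double negation]
≡ (p3 ∧ ¬p2) ∨ p2 ∨ p2 ∨ (p1 ∧ ¬p1) ∨ (p1 ∧ ¬p1) ∨ (p1 ∧ ¬p1) ∨ (p1 ∧ ¬p1)   [distribute ∧ over ∨]
≡ (p3 ∧ ¬p2) ∨ p2   [simplify]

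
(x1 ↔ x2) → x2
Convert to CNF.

(x1 ↔ x2) → x2
≡ ¬(x1 ↔ x2) ∨ x2   [eliminate →]
≡ ¬((x1 → x2) ∧ (x2 → x1)) ∨ x2   [eliminate ↔]
≡ ¬((¬x1 ∨ x2) ∧ (x2 → x1)) ∨ x2   [eliminate →]
≡ ¬((¬x1 ∨ x2) ∧ (¬x2 ∨ x1)) ∨ x2   [eliminate →]
≡ ¬(¬x1 ∨ x2) ∨ ¬(¬x2 ∨ x1) ∨ x2   [De Morgan]
≡ (¬¬x1 ∧ ¬x2) ∨ ¬(¬x2 ∨ x1) ∨ x2   [De Morgan]
≡ (x1 ∧ ¬x2) ∨ ¬(¬x2 ∨ x1) ∨ x2   [double negation]
≡ (x1 ∧ ¬x2) ∨ (¬¬x2 ∧ ¬x1) ∨ x2   [De Morgan]
≡ (x1 ∧ ¬x2) ∨ (x2 ∧ ¬x1) ∨ x2   [double negation]
≡ (x1 ∨ x2 ∨ x2) ∧ (x1 ∨ ¬x1 ∨ x2) ∧ (¬x2 ∨ x2 ∨ x2) ∧ (¬x2 ∨ ¬x1 ∨ x2)   [distribute ∨ over ∧]
≡ x1 ∨ x2   [simplify]

x1 ∨ x2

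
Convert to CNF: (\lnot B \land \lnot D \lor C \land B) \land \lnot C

(\lnot B \lor C) \land (\lnot D \lor C) \land (\lnot D \lor B) \land \lnot C

(\lnot B \land \lnot D \lor C \land B) \land \lnot C
⇔ (\lnot B \lor C) \land (\lnot B \lor B) \land (\lnot D \lor C) \land (\lnot D \lor B) \land \lnot C   [distribute \lor over \land]
⇔ (\lnot B \lor C) \land (\lnot D \lor C) \land (\lnot D \lor B) \land \lnot C   [simplify]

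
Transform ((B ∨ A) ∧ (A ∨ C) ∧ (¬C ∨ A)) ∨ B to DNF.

((B ∨ A) ∧ (A ∨ C) ∧ (¬C ∨ A)) ∨ B
≡ (B ∧ A ∧ ¬C) ∨ (B ∧ A ∧ A) ∨ (B ∧ C ∧ ¬C) ∨ (B ∧ C ∧ A) ∨ (A ∧ A ∧ ¬C) ∨ (A ∧ A ∧ A) ∨ (A ∧ C ∧ ¬C) ∨ (A ∧ C ∧ A) ∨ B   [distribute ∧ over ∨]
≡ A ∨ B   [simplify]

A ∨ B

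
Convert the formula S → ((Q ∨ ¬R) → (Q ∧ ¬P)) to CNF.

(¬S ∨ ¬Q ∨ ¬P) ∧ (¬S ∨ R ∨ Q) ∧ (¬S ∨ R ∨ ¬P)

S → ((Q ∨ ¬R) → (Q ∧ ¬P))
= ¬S ∨ ((Q ∨ ¬R) → (Q ∧ ¬P))   [eliminate →]
= ¬S ∨ ¬(Q ∨ ¬R) ∨ (Q ∧ ¬P)   [eliminate →]
= ¬S ∨ (¬Q ∧ ¬¬R) ∨ (Q ∧ ¬P)   [De Morgan]
= ¬S ∨ (¬Q ∧ R) ∨ (Q ∧ ¬P)   [double negation]
= (¬S ∨ ¬Q ∨ Q) ∧ (¬S ∨ ¬Q ∨ ¬P) ∧ (¬S ∨ R ∨ Q) ∧ (¬S ∨ R ∨ ¬P)   [distribute ∨ over ∧]
= (¬S ∨ ¬Q ∨ ¬P) ∧ (¬S ∨ R ∨ Q) ∧ (¬S ∨ R ∨ ¬P)   [simplify]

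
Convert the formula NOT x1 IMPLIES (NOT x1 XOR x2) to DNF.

NOT x1 IMPLIES (NOT x1 XOR x2)
⇔ NOT NOT x1 OR (NOT x1 XOR x2)   [eliminate IMPLIES]
⇔ NOT NOT x1 OR (NOT x1 AND NOT x2) OR (NOT NOT x1 AND x2)   [expand XOR]
⇔ x1 OR (NOT x1 AND NOT x2) OR (NOT NOT x1 AND x2)   [double negation]
⇔ x1 OR (NOT x1 AND NOT x2) OR (x1 AND x2)   [double negation]
⇔ x1 OR (NOT x1 AND NOT x2)   [simplify]

x1 OR (NOT x1 AND NOT x2)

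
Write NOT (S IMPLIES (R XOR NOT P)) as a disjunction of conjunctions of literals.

(S AND NOT R AND P) OR (S AND NOT P AND R)

NOT (S IMPLIES (R XOR NOT P))
≡ NOT (NOT S OR (R XOR NOT P))   [eliminate IMPLIES]
≡ NOT (NOT S OR (R AND NOT NOT P) OR (NOT R AND NOT P))   [expand XOR]
≡ NOT NOT S AND NOT (R AND NOT NOT P) AND NOT (NOT R AND NOT P)   [De Morgan]
≡ S AND NOT (R AND NOT NOT P) AND NOT (NOT R AND NOT P)   [double negation]
≡ S AND (NOT R OR NOT NOT NOT P) AND NOT (NOT R AND NOT P)   [De Morgan]
≡ S AND (NOT R OR NOT P) AND NOT (NOT R AND NOT P)   [double negation]
≡ S AND (NOT R OR NOT P) AND (NOT NOT R OR NOT NOT P)   [De Morgan]
≡ S AND (NOT R OR NOT P) AND (R OR NOT NOT P)   [double negation]
≡ S AND (NOT R OR NOT P) AND (R OR P)   [double negation]
≡ (S AND NOT R AND R) OR (S AND NOT R AND P) OR (S AND NOT P AND R) OR (S AND NOT P AND P)   [distribute AND over OR]
≡ (S AND NOT R AND P) OR (S AND NOT P AND R)   [simplify]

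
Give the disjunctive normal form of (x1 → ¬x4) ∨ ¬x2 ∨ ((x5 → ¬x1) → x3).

¬x1 ∨ ¬x4 ∨ ¬x2 ∨ (x5 ∧ x1) ∨ x3

(x1 → ¬x4) ∨ ¬x2 ∨ ((x5 → ¬x1) → x3)
≡ ¬x1 ∨ ¬x4 ∨ ¬x2 ∨ ((x5 → ¬x1) → x3)
≡ ¬x1 ∨ ¬x4 ∨ ¬x2 ∨ ¬(x5 → ¬x1) ∨ x3
≡ ¬x1 ∨ ¬x4 ∨ ¬x2 ∨ ¬(¬x5 ∨ ¬x1) ∨ x3
≡ ¬x1 ∨ ¬x4 ∨ ¬x2 ∨ (¬¬x5 ∧ ¬¬x1) ∨ x3
≡ ¬x1 ∨ ¬x4 ∨ ¬x2 ∨ (x5 ∧ ¬¬x1) ∨ x3
≡ ¬x1 ∨ ¬x4 ∨ ¬x2 ∨ (x5 ∧ x1) ∨ x3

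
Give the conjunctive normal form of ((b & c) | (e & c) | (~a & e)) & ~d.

((b & c) | (e & c) | (~a & e)) & ~d
⇔ (b | e | ~a) & (b | e | e) & (b | c | ~a) & (b | c | e) & (c | e | ~a) & (c | e | e) & (c | c | ~a) & (c | c | e) & ~d   [distribute | over &]
⇔ (b | e) & (c | e) & (c | ~a) & ~d   [simplify]

(b | e) & (c | e) & (c | ~a) & ~d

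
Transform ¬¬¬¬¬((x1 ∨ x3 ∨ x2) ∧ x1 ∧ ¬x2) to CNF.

¬x1 ∨ x2

¬¬¬¬¬((x1 ∨ x3 ∨ x2) ∧ x1 ∧ ¬x2)
≡ ¬¬¬((x1 ∨ x3 ∨ x2) ∧ x1 ∧ ¬x2)   [double negation]
≡ ¬((x1 ∨ x3 ∨ x2) ∧ x1 ∧ ¬x2)   [double negation]
≡ ¬(x1 ∨ x3 ∨ x2) ∨ ¬x1 ∨ ¬¬x2   [De Morgan]
≡ (¬x1 ∧ ¬x3 ∧ ¬x2) ∨ ¬x1 ∨ ¬¬x2   [De Morgan]
≡ (¬x1 ∧ ¬x3 ∧ ¬x2) ∨ ¬x1 ∨ x2   [double negation]
≡ (¬x1 ∨ ¬x1 ∨ x2) ∧ (¬x3 ∨ ¬x1 ∨ x2) ∧ (¬x2 ∨ ¬x1 ∨ x2)   [distribute ∨ over ∧]
≡ ¬x1 ∨ x2   [simplify]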